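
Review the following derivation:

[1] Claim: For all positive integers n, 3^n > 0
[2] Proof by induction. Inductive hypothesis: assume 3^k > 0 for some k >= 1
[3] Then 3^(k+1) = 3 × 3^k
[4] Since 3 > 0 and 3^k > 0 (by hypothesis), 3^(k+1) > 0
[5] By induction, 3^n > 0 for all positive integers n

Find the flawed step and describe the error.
Step 5: By induction, 3^n > 0 for all positive integers n

Step 5 concludes the proof by induction, but no base case was ever established. A valid induction proof requires: (1) a base case proving 3^1 > 0, and (2) an inductive step showing IF 3^k > 0 THEN 3^(k+1) > 0. Steps 2-4 correctly establish the inductive step, but without the base case the conclusion in step 5 does not follow.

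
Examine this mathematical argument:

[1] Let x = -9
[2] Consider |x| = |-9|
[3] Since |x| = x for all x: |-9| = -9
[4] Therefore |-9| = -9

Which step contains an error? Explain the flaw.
Step 3: Since |x| = x for all x: |-9| = -9

Step 3 incorrectly states that |x| = x for all x. The correct definition is |x| = x when x >= 0, and |x| = -x when x < 0. Since -9 < 0, we have |-9| = -(-9) = 9, not -9.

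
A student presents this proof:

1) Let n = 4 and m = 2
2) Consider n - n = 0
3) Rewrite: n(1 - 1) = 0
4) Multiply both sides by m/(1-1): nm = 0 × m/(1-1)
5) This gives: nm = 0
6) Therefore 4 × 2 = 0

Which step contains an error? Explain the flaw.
Step 4: Multiply both sides by m/(1-1): nm = 0 × m/(1-1)

Step 4 multiplies both sides by m/(1-1). However, 1-1 = 0, so this is multiplication by m/0, which is undefined. We cannot multiply by an undefined expression.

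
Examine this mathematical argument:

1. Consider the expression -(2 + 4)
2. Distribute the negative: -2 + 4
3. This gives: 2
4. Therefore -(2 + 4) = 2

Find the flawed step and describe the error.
Step 2: Distribute the negative: -2 + 4

Step 2 incorrectly distributes the negative sign. The correct distribution is -(2 + 4) = -2 - 4 = -6. The negative must be applied to both terms, not just the first. The error treats -(2 + 4) as -2 + 4, which equals 2 instead of -6.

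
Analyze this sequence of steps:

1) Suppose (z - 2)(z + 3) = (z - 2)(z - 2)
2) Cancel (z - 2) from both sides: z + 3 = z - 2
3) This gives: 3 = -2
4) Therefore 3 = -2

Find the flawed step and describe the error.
Step 2: Cancel (z - 2) from both sides: z + 3 = z - 2

Step 2 cancels (z - 2) from both sides. This is only valid if (z - 2) ≠ 0, i.e., z ≠ 2. When z = 2, both sides equal zero regardless of the other factors. The correct approach requires considering z = 2 as a separate case.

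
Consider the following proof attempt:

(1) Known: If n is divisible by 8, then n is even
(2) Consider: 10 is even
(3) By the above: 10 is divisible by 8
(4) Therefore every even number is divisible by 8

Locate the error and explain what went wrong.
Step 3: By the above: 10 is divisible by 8

Step 3 commits the fallacy of affirming the consequent. The known fact 'divisible by 8 → even' does NOT imply 'even → divisible by 8'. That would be the converse, which is false. For example, 10 is even but 10 ÷ 8 = 1.25, which is not an integer.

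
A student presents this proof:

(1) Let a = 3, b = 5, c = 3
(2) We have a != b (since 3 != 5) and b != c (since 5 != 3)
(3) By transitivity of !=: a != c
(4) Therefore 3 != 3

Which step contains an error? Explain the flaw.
Step 3: By transitivity of !=: a != c

Step 3 incorrectly applies transitivity to the '!=' relation. Transitivity states: if a R b and b R c, then a R c. However, '!=' is not transitive. Counterexample: 3 != 5 and 5 != 3, but 3 = 3 (both equal 3). Transitivity holds for relations like <, <=, =, but not for !=.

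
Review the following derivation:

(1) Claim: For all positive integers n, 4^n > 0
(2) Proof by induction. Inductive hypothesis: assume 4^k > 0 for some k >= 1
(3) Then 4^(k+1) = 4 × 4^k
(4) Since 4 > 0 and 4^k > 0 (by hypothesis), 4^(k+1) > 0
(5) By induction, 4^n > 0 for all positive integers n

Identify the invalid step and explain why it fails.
Step 5: By induction, 4^n > 0 for all positive integers n

Step 5 concludes the proof by induction, but no base case was ever established. A valid induction proof requires: (1) a base case proving 4^1 > 0, and (2) an inductive step showing IF 4^k > 0 THEN 4^(k+1) > 0. Steps 2-4 correctly establish the inductive step, but without the base case the conclusion in step 5 does not follow.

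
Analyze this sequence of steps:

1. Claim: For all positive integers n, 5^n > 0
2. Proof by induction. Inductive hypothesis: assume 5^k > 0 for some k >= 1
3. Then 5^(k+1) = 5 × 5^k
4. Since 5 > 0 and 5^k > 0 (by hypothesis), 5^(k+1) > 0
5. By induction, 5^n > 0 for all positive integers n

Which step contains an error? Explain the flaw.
Step 5: By induction, 5^n > 0 for all positive integers n

Step 5 concludes the proof by induction, but no base case was ever established. A valid induction proof requires: (1) a base case proving 5^1 > 0, and (2) an inductive step showing IF 5^k > 0 THEN 5^(k+1) > 0. Steps 2-4 correctly establish the inductive step, but without the base case the conclusion in step 5 does not follow.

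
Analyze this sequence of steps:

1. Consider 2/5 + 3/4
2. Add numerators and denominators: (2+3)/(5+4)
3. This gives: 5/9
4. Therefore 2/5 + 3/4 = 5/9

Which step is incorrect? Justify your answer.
Step 2: Add numerators and denominators: (2+3)/(5+4)

Step 2 incorrectly adds fractions by separately adding numerators and denominators. This is wrong. The correct method requires a common denominator: 2/5 + 3/4 = (2×4 + 3×5)/(5×4) = 23/20 = 23/20. The method used gives 5/9, which is different.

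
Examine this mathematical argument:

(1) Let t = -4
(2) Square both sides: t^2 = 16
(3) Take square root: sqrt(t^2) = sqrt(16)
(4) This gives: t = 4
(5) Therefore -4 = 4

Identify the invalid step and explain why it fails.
Step 4: This gives: t = 4

Step 4 incorrectly states that sqrt(t^2) = t. The correct identity is sqrt(t^2) = |t|. Since t = -4 < 0, we have sqrt(t^2) = |-4| = 4, not t = -4.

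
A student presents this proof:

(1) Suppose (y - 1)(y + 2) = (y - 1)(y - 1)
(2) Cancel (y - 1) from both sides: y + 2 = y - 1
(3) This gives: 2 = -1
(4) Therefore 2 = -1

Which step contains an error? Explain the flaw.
Step 2: Cancel (y - 1) from both sides: y + 2 = y - 1

Step 2 cancels (y - 1) from both sides. This is only valid if (y - 1) ≠ 0, i.e., y ≠ 1. When y = 1, both sides equal zero regardless of the other factors. The correct approach requires considering y = 1 as a separate case.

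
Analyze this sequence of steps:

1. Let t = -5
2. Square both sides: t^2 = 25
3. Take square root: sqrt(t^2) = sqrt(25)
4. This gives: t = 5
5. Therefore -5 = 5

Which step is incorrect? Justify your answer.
Step 4: This gives: t = 5

Step 4 incorrectly states that sqrt(t^2) = t. The correct identity is sqrt(t^2) = |t|. Since t = -5 < 0, we have sqrt(t^2) = |-5| = 5, not t = -5.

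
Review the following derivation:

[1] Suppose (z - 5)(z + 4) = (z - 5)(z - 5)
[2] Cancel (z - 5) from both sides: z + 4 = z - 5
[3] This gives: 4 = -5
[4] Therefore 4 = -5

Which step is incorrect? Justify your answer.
Step 2: Cancel (z - 5) from both sides: z + 4 = z - 5

Step 2 cancels (z - 5) from both sides. This is only valid if (z - 5) ≠ 0, i.e., z ≠ 5. When z = 5, both sides equal zero regardless of the other factors. The correct approach requires considering z = 5 as a separate case.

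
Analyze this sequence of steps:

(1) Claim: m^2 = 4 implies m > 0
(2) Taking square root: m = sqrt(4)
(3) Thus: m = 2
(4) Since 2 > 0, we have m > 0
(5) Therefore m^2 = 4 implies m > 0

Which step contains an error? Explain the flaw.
Step 2: Taking square root: m = sqrt(4)

Step 2 takes the square root and assumes the positive root only. The equation m^2 = 4 actually has two solutions: m = 2 and m = -2. The proof silently assumes m > 0 without justification, then uses this assumption to conclude m > 0, which is circular. The counterexample m = -2 shows the claim is false.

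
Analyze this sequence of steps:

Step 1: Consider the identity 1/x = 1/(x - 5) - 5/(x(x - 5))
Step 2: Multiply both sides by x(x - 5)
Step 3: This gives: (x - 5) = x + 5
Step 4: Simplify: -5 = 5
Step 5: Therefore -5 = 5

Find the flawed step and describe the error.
Step 3: This gives: (x - 5) = x + 5

Step 3 makes a sign error when clearing denominators. Multiplying -5/(x(x - 5)) by x(x - 5) gives -5, not +5. The correct result is (x - 5) = x - 5, which is trivially true, not (x - 5) = x + 5. (Step 1 is a valid identity: 1/(x - 5) - 5/(x(x - 5)) = (x - 5)/(x(x - 5)) = 1/x.)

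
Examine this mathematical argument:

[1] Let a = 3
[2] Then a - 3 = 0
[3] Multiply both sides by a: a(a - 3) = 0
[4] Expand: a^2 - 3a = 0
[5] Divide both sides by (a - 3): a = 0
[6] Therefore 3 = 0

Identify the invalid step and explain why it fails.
Step 5: Divide both sides by (a - 3): a = 0

Step 5 divides both sides by (a - 3). However, since a = 3, we have (a - 3) = 0. Division by zero is undefined, making this step invalid.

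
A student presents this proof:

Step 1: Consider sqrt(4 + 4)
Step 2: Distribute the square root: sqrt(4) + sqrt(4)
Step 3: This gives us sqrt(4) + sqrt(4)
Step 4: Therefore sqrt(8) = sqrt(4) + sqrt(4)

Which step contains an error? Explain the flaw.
Step 2: Distribute the square root: sqrt(4) + sqrt(4)

Step 2 incorrectly 'distributes' the square root over addition. The square root function does not distribute: sqrt(a + b) ≠ sqrt(a) + sqrt(b). In fact, sqrt(4 + 4) = sqrt(8) ≈ 2.8284, while sqrt(4) + sqrt(4) ≈ 4.0000.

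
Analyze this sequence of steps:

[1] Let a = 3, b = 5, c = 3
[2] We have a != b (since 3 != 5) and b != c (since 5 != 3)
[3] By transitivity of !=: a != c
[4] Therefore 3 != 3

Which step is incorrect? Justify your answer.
Step 3: By transitivity of !=: a != c

Step 3 incorrectly applies transitivity to the '!=' relation. Transitivity states: if a R b and b R c, then a R c. However, '!=' is not transitive. Counterexample: 3 != 5 and 5 != 3, but 3 = 3 (both equal 3). Transitivity holds for relations like <, <=, =, but not for !=.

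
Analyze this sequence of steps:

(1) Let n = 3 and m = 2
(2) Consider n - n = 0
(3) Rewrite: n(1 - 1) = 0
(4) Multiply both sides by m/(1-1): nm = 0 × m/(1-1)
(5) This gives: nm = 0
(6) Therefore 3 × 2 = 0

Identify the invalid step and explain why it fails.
Step 4: Multiply both sides by m/(1-1): nm = 0 × m/(1-1)

Step 4 multiplies both sides by m/(1-1). However, 1-1 = 0, so this is multiplication by m/0, which is undefined. We cannot multiply by an undefined expression.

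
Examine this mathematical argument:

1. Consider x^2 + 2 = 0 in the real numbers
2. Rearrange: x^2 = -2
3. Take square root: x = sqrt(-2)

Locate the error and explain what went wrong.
Step 3: Take square root: x = sqrt(-2)

Step 3 takes the square root of -2, which is negative. In the real number system, the square root of a negative number is undefined. The equation x^2 + 2 = 0 has no real solutions. Square roots of negative numbers only exist in the complex numbers.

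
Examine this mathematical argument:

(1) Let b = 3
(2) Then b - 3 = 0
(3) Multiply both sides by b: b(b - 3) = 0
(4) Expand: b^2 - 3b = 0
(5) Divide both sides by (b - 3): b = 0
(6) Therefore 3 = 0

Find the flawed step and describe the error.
Step 5: Divide both sides by (b - 3): b = 0

Step 5 divides both sides by (b - 3). However, since b = 3, we have (b - 3) = 0. Division by zero is undefined, making this step invalid.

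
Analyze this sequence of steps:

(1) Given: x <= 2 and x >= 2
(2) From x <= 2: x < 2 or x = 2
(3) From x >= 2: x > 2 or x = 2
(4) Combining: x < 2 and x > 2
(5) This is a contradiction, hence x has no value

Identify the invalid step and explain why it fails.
Step 4: Combining: x < 2 and x > 2

Step 4 incorrectly combines the conditions. From x <= 2 and x >= 2, the intersection is x = 2. The error treats the 'or' cases as 'and' requirements. The correct conclusion is that x = 2 is the unique solution, not that no solution exists.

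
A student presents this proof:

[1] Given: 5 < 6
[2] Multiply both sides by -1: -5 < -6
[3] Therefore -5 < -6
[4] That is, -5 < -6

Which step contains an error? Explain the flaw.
Step 2: Multiply both sides by -1: -5 < -6

Step 2 multiplies both sides by -1 but fails to reverse the inequality sign. When multiplying (or dividing) an inequality by a negative number, the direction must be reversed. Since 5 < 6, we should get -5 > -6, i.e., -5 > -6.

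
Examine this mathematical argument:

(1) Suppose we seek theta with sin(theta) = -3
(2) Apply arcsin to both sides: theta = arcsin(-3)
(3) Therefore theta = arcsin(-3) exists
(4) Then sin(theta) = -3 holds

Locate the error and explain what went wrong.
Step 2: Apply arcsin to both sides: theta = arcsin(-3)

Step 2 applies arcsin to -3. However, arcsin(x) is only defined for x in [-1, 1] because sin(theta) can only produce values in that range. Since |-3| > 1, arcsin(-3) is undefined. There is no angle whose sine equals -3.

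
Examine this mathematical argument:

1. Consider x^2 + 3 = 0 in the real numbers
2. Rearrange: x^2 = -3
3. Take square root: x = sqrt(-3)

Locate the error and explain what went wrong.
Step 3: Take square root: x = sqrt(-3)

Step 3 takes the square root of -3, which is negative. In the real number system, the square root of a negative number is undefined. The equation x^2 + 3 = 0 has no real solutions. Square roots of negative numbers only exist in the complex numbers.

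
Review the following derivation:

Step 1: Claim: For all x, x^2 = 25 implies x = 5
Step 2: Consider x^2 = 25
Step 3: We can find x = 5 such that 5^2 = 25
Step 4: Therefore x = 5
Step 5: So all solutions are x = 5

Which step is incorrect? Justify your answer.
Step 4: Therefore x = 5

Step 4 incorrectly concludes that x = 5 is the only solution. The proof shows that x = 5 is A solution (existence), but does not show it is the ONLY solution (uniqueness). In fact, x = -5 is also a solution since (-5)^2 = 25. Finding one solution doesn't prove there are no others.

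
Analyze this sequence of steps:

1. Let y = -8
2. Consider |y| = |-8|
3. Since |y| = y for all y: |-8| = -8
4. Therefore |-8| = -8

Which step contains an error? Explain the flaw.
Step 3: Since |y| = y for all y: |-8| = -8

Step 3 incorrectly states that |y| = y for all y. The correct definition is |y| = y when y >= 0, and |y| = -y when y < 0. Since -8 < 0, we have |-8| = -(-8) = 8, not -8.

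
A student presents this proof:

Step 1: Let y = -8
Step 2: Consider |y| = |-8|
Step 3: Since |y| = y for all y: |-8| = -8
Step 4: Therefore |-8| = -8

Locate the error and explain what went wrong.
Step 3: Since |y| = y for all y: |-8| = -8

Step 3 incorrectly states that |y| = y for all y. The correct definition is |y| = y when y >= 0, and |y| = -y when y < 0. Since -8 < 0, we have |-8| = -(-8) = 8, not -8.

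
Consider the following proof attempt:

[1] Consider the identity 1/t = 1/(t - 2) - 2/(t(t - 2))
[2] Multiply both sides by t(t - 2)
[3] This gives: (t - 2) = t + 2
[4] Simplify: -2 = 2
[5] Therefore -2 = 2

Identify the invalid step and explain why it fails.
Step 3: This gives: (t - 2) = t + 2

Step 3 makes a sign error when clearing denominators. Multiplying -2/(t(t - 2)) by t(t - 2) gives -2, not +2. The correct result is (t - 2) = t - 2, which is trivially true, not (t - 2) = t + 2. (Step 1 is a valid identity: 1/(t - 2) - 2/(t(t - 2)) = (t - 2)/(t(t - 2)) = 1/t.)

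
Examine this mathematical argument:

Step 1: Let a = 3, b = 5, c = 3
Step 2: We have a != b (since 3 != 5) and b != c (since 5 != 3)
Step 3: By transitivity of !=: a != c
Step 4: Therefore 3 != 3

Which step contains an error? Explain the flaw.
Step 3: By transitivity of !=: a != c

Step 3 incorrectly applies transitivity to the '!=' relation. Transitivity states: if a R b and b R c, then a R c. However, '!=' is not transitive. Counterexample: 3 != 5 and 5 != 3, but 3 = 3 (both equal 3). Transitivity holds for relations like <, <=, =, but not for !=.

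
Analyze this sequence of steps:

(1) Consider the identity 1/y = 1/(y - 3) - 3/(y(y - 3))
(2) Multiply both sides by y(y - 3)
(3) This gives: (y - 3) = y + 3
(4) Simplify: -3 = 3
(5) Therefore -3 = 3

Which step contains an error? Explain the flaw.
Step 3: This gives: (y - 3) = y + 3

Step 3 makes a sign error when clearing denominators. Multiplying -3/(y(y - 3)) by y(y - 3) gives -3, not +3. The correct result is (y - 3) = y - 3, which is trivially true, not (y - 3) = y + 3. (Step 1 is a valid identity: 1/(y - 3) - 3/(y(y - 3)) = (y - 3)/(y(y - 3)) = 1/y.)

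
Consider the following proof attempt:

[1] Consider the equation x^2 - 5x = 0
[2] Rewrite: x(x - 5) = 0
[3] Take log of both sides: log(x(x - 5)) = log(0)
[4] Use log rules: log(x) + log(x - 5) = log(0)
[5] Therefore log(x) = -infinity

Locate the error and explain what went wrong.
Step 3: Take log of both sides: log(x(x - 5)) = log(0)

Step 3 takes the logarithm of both sides, resulting in log(0) on the right side. The logarithm is only defined for positive numbers; log(0) is undefined (approaches negative infinity). This operation is invalid.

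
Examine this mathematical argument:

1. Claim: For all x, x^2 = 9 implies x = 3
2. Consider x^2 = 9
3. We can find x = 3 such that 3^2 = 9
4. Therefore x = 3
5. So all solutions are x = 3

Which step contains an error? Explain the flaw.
Step 4: Therefore x = 3

Step 4 incorrectly concludes that x = 3 is the only solution. The proof shows that x = 3 is A solution (existence), but does not show it is the ONLY solution (uniqueness). In fact, x = -3 is also a solution since (-3)^2 = 9. Finding one solution doesn't prove there are no others.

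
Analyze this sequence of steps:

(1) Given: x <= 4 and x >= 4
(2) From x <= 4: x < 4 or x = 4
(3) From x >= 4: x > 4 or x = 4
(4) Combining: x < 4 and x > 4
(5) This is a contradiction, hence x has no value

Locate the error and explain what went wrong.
Step 4: Combining: x < 4 and x > 4

Step 4 incorrectly combines the conditions. From x <= 4 and x >= 4, the intersection is x = 4. The error treats the 'or' cases as 'and' requirements. The correct conclusion is that x = 4 is the unique solution, not that no solution exists.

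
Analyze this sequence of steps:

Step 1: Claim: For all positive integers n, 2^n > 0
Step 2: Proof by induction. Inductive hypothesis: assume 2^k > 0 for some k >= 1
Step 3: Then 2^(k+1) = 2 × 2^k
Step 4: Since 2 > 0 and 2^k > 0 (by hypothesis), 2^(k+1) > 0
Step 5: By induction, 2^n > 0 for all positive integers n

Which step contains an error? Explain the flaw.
Step 5: By induction, 2^n > 0 for all positive integers n

Step 5 concludes the proof by induction, but no base case was ever established. A valid induction proof requires: (1) a base case proving 2^1 > 0, and (2) an inductive step showing IF 2^k > 0 THEN 2^(k+1) > 0. Steps 2-4 correctly establish the inductive step, but without the base case the conclusion in step 5 does not follow.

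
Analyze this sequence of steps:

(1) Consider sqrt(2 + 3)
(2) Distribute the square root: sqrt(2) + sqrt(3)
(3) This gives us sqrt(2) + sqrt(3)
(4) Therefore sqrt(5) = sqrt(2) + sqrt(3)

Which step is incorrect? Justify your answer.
Step 2: Distribute the square root: sqrt(2) + sqrt(3)

Step 2 incorrectly 'distributes' the square root over addition. The square root function does not distribute: sqrt(a + b) ≠ sqrt(a) + sqrt(b). In fact, sqrt(2 + 3) = sqrt(5) ≈ 2.2361, while sqrt(2) + sqrt(3) ≈ 3.1463.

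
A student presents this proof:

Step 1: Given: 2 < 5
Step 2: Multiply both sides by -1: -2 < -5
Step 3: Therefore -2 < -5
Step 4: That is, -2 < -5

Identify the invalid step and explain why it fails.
Step 2: Multiply both sides by -1: -2 < -5

Step 2 multiplies both sides by -1 but fails to reverse the inequality sign. When multiplying (or dividing) an inequality by a negative number, the direction must be reversed. Since 2 < 5, we should get -2 > -5, i.e., -2 > -5.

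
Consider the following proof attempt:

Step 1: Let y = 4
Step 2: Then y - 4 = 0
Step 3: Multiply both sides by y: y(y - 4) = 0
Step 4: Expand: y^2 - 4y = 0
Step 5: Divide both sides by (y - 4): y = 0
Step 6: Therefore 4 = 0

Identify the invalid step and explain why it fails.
Step 5: Divide both sides by (y - 4): y = 0

Step 5 divides both sides by (y - 4). However, since y = 4, we have (y - 4) = 0. Division by zero is undefined, making this step invalid.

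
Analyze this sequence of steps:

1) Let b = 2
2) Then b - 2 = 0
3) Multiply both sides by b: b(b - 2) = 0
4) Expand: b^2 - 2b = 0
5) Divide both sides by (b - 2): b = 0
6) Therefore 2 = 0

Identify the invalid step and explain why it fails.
Step 5: Divide both sides by (b - 2): b = 0

Step 5 divides both sides by (b - 2). However, since b = 2, we have (b - 2) = 0. Division by zero is undefined, making this step invalid.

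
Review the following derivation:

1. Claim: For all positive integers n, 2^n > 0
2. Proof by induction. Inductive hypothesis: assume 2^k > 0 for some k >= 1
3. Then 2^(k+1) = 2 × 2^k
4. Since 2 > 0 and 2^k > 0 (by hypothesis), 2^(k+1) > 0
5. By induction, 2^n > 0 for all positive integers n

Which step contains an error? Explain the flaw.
Step 5: By induction, 2^n > 0 for all positive integers n

Step 5 concludes the proof by induction, but no base case was ever established. A valid induction proof requires: (1) a base case proving 2^1 > 0, and (2) an inductive step showing IF 2^k > 0 THEN 2^(k+1) > 0. Steps 2-4 correctly establish the inductive step, but without the base case the conclusion in step 5 does not follow.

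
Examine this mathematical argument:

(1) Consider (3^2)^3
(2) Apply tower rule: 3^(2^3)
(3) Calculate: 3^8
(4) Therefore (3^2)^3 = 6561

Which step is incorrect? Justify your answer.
Step 2: Apply tower rule: 3^(2^3)

Step 2 incorrectly states that (a^b)^c = a^(b^c). The correct rule is (a^b)^c = a^(b×c). The actual value is (3^2)^3 = 3^6 = 729, not 3^8 = 6561.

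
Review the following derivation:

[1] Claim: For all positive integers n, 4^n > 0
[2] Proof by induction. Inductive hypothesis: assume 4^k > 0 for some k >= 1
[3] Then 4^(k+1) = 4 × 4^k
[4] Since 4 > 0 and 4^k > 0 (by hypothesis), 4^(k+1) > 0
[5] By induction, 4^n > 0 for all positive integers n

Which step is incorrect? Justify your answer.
Step 5: By induction, 4^n > 0 for all positive integers n

Step 5 concludes the proof by induction, but no base case was ever established. A valid induction proof requires: (1) a base case proving 4^1 > 0, and (2) an inductive step showing IF 4^k > 0 THEN 4^(k+1) > 0. Steps 2-4 correctly establish the inductive step, but without the base case the conclusion in step 5 does not follow.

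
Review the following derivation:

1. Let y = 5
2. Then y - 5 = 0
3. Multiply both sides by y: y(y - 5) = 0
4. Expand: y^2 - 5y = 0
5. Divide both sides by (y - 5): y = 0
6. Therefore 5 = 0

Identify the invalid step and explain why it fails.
Step 5: Divide both sides by (y - 5): y = 0

Step 5 divides both sides by (y - 5). However, since y = 5, we have (y - 5) = 0. Division by zero is undefined, making this step invalid.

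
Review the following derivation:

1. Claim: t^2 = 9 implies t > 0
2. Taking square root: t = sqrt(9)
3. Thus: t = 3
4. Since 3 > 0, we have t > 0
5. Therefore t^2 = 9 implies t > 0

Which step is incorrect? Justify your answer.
Step 2: Taking square root: t = sqrt(9)

Step 2 takes the square root and assumes the positive root only. The equation t^2 = 9 actually has two solutions: t = 3 and t = -3. The proof silently assumes t > 0 without justification, then uses this assumption to conclude t > 0, which is circular. The counterexample t = -3 shows the claim is false.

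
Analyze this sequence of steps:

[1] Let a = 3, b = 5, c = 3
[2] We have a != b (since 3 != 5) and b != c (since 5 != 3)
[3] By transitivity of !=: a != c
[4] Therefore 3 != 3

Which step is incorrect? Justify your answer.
Step 3: By transitivity of !=: a != c

Step 3 incorrectly applies transitivity to the '!=' relation. Transitivity states: if a R b and b R c, then a R c. However, '!=' is not transitive. Counterexample: 3 != 5 and 5 != 3, but 3 = 3 (both equal 3). Transitivity holds for relations like <, <=, =, but not for !=.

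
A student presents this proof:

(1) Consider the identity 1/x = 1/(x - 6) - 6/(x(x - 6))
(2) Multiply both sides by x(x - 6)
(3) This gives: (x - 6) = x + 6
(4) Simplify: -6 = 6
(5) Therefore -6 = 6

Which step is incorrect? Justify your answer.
Step 3: This gives: (x - 6) = x + 6

Step 3 makes a sign error when clearing denominators. Multiplying -6/(x(x - 6)) by x(x - 6) gives -6, not +6. The correct result is (x - 6) = x - 6, which is trivially true, not (x - 6) = x + 6. (Step 1 is a valid identity: 1/(x - 6) - 6/(x(x - 6)) = (x - 6)/(x(x - 6)) = 1/x.)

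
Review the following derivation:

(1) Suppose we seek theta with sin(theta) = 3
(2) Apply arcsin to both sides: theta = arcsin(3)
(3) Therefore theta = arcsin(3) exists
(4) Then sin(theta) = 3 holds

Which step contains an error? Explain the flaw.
Step 2: Apply arcsin to both sides: theta = arcsin(3)

Step 2 applies arcsin to 3. However, arcsin(x) is only defined for x in [-1, 1] because sin(theta) can only produce values in that range. Since |3| > 1, arcsin(3) is undefined. There is no angle whose sine equals 3.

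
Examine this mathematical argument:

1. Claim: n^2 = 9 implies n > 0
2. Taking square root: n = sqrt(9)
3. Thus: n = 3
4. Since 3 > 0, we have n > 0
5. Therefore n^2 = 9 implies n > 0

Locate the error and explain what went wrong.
Step 2: Taking square root: n = sqrt(9)

Step 2 takes the square root and assumes the positive root only. The equation n^2 = 9 actually has two solutions: n = 3 and n = -3. The proof silently assumes n > 0 without justification, then uses this assumption to conclude n > 0, which is circular. The counterexample n = -3 shows the claim is false.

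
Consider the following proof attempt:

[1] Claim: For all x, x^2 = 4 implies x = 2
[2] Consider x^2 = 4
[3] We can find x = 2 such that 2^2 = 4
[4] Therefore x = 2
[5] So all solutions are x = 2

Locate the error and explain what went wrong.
Step 4: Therefore x = 2

Step 4 incorrectly concludes that x = 2 is the only solution. The proof shows that x = 2 is A solution (existence), but does not show it is the ONLY solution (uniqueness). In fact, x = -2 is also a solution since (-2)^2 = 4. Finding one solution doesn't prove there are no others.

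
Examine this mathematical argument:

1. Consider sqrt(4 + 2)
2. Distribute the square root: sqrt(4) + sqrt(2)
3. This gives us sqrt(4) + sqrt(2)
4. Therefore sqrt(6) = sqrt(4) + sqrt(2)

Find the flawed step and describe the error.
Step 2: Distribute the square root: sqrt(4) + sqrt(2)

Step 2 incorrectly 'distributes' the square root over addition. The square root function does not distribute: sqrt(a + b) ≠ sqrt(a) + sqrt(b). In fact, sqrt(4 + 2) = sqrt(6) ≈ 2.4495, while sqrt(4) + sqrt(2) ≈ 3.4142.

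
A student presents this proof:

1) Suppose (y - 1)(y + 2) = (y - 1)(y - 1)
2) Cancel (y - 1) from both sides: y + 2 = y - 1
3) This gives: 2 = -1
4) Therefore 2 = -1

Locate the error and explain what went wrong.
Step 2: Cancel (y - 1) from both sides: y + 2 = y - 1

Step 2 cancels (y - 1) from both sides. This is only valid if (y - 1) ≠ 0, i.e., y ≠ 1. When y = 1, both sides equal zero regardless of the other factors. The correct approach requires considering y = 1 as a separate case.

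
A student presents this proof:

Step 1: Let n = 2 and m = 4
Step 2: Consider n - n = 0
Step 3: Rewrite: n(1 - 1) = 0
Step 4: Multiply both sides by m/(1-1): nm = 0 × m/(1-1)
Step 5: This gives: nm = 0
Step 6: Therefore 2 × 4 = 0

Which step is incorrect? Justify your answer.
Step 4: Multiply both sides by m/(1-1): nm = 0 × m/(1-1)

Step 4 multiplies both sides by m/(1-1). However, 1-1 = 0, so this is multiplication by m/0, which is undefined. We cannot multiply by an undefined expression.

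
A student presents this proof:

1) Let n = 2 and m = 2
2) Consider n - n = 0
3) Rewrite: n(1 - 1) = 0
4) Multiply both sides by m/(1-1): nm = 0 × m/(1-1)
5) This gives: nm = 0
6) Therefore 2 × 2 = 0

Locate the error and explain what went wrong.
Step 4: Multiply both sides by m/(1-1): nm = 0 × m/(1-1)

Step 4 multiplies both sides by m/(1-1). However, 1-1 = 0, so this is multiplication by m/0, which is undefined. We cannot multiply by an undefined expression.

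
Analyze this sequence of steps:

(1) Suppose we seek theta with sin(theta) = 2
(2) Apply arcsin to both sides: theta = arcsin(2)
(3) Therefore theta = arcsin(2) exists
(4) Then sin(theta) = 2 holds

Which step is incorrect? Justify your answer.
Step 2: Apply arcsin to both sides: theta = arcsin(2)

Step 2 applies arcsin to 2. However, arcsin(x) is only defined for x in [-1, 1] because sin(theta) can only produce values in that range. Since |2| > 1, arcsin(2) is undefined. There is no angle whose sine equals 2.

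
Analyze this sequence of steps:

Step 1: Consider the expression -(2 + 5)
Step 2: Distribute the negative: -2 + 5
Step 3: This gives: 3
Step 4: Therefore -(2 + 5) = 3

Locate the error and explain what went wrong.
Step 2: Distribute the negative: -2 + 5

Step 2 incorrectly distributes the negative sign. The correct distribution is -(2 + 5) = -2 - 5 = -7. The negative must be applied to both terms, not just the first. The error treats -(2 + 5) as -2 + 5, which equals 3 instead of -7.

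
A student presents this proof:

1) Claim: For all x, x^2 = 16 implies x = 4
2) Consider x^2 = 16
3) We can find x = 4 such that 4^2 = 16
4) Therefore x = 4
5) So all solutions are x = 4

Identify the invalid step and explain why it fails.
Step 4: Therefore x = 4

Step 4 incorrectly concludes that x = 4 is the only solution. The proof shows that x = 4 is A solution (existence), but does not show it is the ONLY solution (uniqueness). In fact, x = -4 is also a solution since (-4)^2 = 16. Finding one solution doesn't prove there are no others.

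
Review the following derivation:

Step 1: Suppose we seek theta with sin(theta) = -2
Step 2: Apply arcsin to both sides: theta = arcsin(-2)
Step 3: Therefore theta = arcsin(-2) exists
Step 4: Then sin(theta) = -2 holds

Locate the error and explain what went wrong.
Step 2: Apply arcsin to both sides: theta = arcsin(-2)

Step 2 applies arcsin to -2. However, arcsin(x) is only defined for x in [-1, 1] because sin(theta) can only produce values in that range. Since |-2| > 1, arcsin(-2) is undefined. There is no angle whose sine equals -2.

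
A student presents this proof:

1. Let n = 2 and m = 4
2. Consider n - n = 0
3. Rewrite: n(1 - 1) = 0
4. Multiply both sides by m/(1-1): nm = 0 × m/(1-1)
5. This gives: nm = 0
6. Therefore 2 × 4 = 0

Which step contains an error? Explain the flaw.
Step 4: Multiply both sides by m/(1-1): nm = 0 × m/(1-1)

Step 4 multiplies both sides by m/(1-1). However, 1-1 = 0, so this is multiplication by m/0, which is undefined. We cannot multiply by an undefined expression.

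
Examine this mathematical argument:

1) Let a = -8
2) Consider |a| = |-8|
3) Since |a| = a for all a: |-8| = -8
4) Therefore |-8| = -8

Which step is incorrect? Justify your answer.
Step 3: Since |a| = a for all a: |-8| = -8

Step 3 incorrectly states that |a| = a for all a. The correct definition is |a| = a when a >= 0, and |a| = -a when a < 0. Since -8 < 0, we have |-8| = -(-8) = 8, not -8.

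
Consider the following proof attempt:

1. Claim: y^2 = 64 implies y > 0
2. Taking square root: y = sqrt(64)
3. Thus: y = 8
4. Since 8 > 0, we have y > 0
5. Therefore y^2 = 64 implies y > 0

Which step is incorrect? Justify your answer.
Step 2: Taking square root: y = sqrt(64)

Step 2 takes the square root and assumes the positive root only. The equation y^2 = 64 actually has two solutions: y = 8 and y = -8. The proof silently assumes y > 0 without justification, then uses this assumption to conclude y > 0, which is circular. The counterexample y = -8 shows the claim is false.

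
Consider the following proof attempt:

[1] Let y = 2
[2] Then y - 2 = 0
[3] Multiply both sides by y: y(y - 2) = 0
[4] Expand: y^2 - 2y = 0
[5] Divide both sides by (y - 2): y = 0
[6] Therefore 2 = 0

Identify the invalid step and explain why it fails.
Step 5: Divide both sides by (y - 2): y = 0

Step 5 divides both sides by (y - 2). However, since y = 2, we have (y - 2) = 0. Division by zero is undefined, making this step invalid.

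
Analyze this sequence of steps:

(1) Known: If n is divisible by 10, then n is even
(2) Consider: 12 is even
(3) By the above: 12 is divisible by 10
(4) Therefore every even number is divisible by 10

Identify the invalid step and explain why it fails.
Step 3: By the above: 12 is divisible by 10

Step 3 commits the fallacy of affirming the consequent. The known fact 'divisible by 10 → even' does NOT imply 'even → divisible by 10'. That would be the converse, which is false. For example, 12 is even but 12 ÷ 10 = 1.20, which is not an integer.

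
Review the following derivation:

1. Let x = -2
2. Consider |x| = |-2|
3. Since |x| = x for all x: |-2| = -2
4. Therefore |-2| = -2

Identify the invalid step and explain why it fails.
Step 3: Since |x| = x for all x: |-2| = -2

Step 3 incorrectly states that |x| = x for all x. The correct definition is |x| = x when x >= 0, and |x| = -x when x < 0. Since -2 < 0, we have |-2| = -(-2) = 2, not -2.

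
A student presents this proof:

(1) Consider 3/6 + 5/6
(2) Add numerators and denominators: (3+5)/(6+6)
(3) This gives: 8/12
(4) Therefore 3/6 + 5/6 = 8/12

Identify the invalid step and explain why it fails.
Step 2: Add numerators and denominators: (3+5)/(6+6)

Step 2 incorrectly adds fractions by separately adding numerators and denominators. This is wrong. The correct method requires a common denominator: 3/6 + 5/6 = (3×6 + 5×6)/(6×6) = 48/36 = 4/3. The method used gives 8/12, which is different.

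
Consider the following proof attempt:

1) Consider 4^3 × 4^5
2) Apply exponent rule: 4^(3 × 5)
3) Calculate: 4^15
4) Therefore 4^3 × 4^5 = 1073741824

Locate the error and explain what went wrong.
Step 2: Apply exponent rule: 4^(3 × 5)

Step 2 incorrectly states that a^b × a^c = a^(b×c). The correct rule is a^b × a^c = a^(b+c). The actual value is 4^3 × 4^5 = 4^8 = 65536, not 4^15 = 1073741824.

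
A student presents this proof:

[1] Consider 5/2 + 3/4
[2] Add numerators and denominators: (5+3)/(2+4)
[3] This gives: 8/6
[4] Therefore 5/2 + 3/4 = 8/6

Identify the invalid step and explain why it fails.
Step 2: Add numerators and denominators: (5+3)/(2+4)

Step 2 incorrectly adds fractions by separately adding numerators and denominators. This is wrong. The correct method requires a common denominator: 5/2 + 3/4 = (5×4 + 3×2)/(2×4) = 26/8 = 13/4. The method used gives 8/6, which is different.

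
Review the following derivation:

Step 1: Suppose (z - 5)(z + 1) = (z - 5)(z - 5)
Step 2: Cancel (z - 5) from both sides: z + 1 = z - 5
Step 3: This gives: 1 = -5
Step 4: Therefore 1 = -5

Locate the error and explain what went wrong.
Step 2: Cancel (z - 5) from both sides: z + 1 = z - 5

Step 2 cancels (z - 5) from both sides. This is only valid if (z - 5) ≠ 0, i.e., z ≠ 5. When z = 5, both sides equal zero regardless of the other factors. The correct approach requires considering z = 5 as a separate case.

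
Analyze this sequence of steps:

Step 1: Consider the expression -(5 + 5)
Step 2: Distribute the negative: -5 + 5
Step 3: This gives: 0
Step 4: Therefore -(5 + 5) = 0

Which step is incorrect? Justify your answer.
Step 2: Distribute the negative: -5 + 5

Step 2 incorrectly distributes the negative sign. The correct distribution is -(5 + 5) = -5 - 5 = -10. The negative must be applied to both terms, not just the first. The error treats -(5 + 5) as -5 + 5, which equals 0 instead of -10.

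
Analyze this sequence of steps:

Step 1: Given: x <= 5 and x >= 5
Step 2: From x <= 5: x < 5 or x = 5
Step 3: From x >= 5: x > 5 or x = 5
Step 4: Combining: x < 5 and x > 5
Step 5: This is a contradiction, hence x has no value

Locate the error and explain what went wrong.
Step 4: Combining: x < 5 and x > 5

Step 4 incorrectly combines the conditions. From x <= 5 and x >= 5, the intersection is x = 5. The error treats the 'or' cases as 'and' requirements. The correct conclusion is that x = 5 is the unique solution, not that no solution exists.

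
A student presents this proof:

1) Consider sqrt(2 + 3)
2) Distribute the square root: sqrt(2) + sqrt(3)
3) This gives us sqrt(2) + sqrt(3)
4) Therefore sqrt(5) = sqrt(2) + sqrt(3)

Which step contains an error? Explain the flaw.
Step 2: Distribute the square root: sqrt(2) + sqrt(3)

Step 2 incorrectly 'distributes' the square root over addition. The square root function does not distribute: sqrt(a + b) ≠ sqrt(a) + sqrt(b). In fact, sqrt(2 + 3) = sqrt(5) ≈ 2.2361, while sqrt(2) + sqrt(3) ≈ 3.1463.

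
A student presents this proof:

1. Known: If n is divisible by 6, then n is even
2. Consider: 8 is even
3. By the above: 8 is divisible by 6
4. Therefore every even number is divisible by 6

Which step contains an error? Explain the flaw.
Step 3: By the above: 8 is divisible by 6

Step 3 commits the fallacy of affirming the consequent. The known fact 'divisible by 6 → even' does NOT imply 'even → divisible by 6'. That would be the converse, which is false. For example, 8 is even but 8 ÷ 6 = 1.33, which is not an integer.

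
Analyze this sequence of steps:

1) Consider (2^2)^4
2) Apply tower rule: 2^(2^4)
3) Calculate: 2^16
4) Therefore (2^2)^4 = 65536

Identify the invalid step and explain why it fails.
Step 2: Apply tower rule: 2^(2^4)

Step 2 incorrectly states that (a^b)^c = a^(b^c). The correct rule is (a^b)^c = a^(b×c). The actual value is (2^2)^4 = 2^8 = 256, not 2^16 = 65536.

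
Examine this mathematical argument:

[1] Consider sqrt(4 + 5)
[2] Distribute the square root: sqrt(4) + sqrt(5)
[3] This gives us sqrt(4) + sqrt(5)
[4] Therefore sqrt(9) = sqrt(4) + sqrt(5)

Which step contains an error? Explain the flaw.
Step 2: Distribute the square root: sqrt(4) + sqrt(5)

Step 2 incorrectly 'distributes' the square root over addition. The square root function does not distribute: sqrt(a + b) ≠ sqrt(a) + sqrt(b). In fact, sqrt(4 + 5) = sqrt(9) ≈ 3.0000, while sqrt(4) + sqrt(5) ≈ 4.2361.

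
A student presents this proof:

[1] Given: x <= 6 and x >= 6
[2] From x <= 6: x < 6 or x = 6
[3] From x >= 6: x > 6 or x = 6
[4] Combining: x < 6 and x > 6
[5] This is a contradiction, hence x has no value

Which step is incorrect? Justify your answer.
Step 4: Combining: x < 6 and x > 6

Step 4 incorrectly combines the conditions. From x <= 6 and x >= 6, the intersection is x = 6. The error treats the 'or' cases as 'and' requirements. The correct conclusion is that x = 6 is the unique solution, not that no solution exists.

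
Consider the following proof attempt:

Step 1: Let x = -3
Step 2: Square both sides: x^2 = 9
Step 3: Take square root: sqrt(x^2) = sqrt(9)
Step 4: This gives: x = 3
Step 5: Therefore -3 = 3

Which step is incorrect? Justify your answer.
Step 4: This gives: x = 3

Step 4 incorrectly states that sqrt(x^2) = x. The correct identity is sqrt(x^2) = |x|. Since x = -3 < 0, we have sqrt(x^2) = |-3| = 3, not x = -3.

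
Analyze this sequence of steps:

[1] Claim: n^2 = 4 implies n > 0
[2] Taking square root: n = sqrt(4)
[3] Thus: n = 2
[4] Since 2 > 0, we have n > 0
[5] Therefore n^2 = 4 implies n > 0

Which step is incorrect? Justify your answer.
Step 2: Taking square root: n = sqrt(4)

Step 2 takes the square root and assumes the positive root only. The equation n^2 = 4 actually has two solutions: n = 2 and n = -2. The proof silently assumes n > 0 without justification, then uses this assumption to conclude n > 0, which is circular. The counterexample n = -2 shows the claim is false.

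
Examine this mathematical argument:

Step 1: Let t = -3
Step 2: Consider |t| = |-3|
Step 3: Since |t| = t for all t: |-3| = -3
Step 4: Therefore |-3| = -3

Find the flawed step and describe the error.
Step 3: Since |t| = t for all t: |-3| = -3

Step 3 incorrectly states that |t| = t for all t. The correct definition is |t| = t when t >= 0, and |t| = -t when t < 0. Since -3 < 0, we have |-3| = -(-3) = 3, not -3.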